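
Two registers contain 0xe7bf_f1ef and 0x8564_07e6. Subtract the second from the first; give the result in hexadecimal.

Subtract column by column in base 16:
  f-6 → 9
  e-e → 0
  1-7 → a (borrow)
  f-0-1 → e
  f-4 → b
  b-6 → 5
  7-5 → 2
  e-8 → 6

0x625bea09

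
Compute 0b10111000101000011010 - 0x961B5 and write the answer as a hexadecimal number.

0x22865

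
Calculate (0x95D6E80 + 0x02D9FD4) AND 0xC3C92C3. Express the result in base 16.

Add column by column in base 16, right to left:
  0+4 = 4
  8+D = 5 carry 1
  E+F+1 = E carry 1
  6+9+1 = 0 carry 1
  D+D+1 = B carry 1
  5+2+1 = 8
  9+0 = 9
Sum = 0x98B0E54; now AND with 0xC3C92C3:
  9&C=8, 8&3=0, B&C=8, 0&9=0, E&2=2, 5&C=4, 4&3=0

0x8080240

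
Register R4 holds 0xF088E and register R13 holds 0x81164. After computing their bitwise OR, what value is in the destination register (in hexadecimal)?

0xF19EE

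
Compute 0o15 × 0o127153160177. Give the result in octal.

0o2155561663163

Multiply each base-8 digit by 13, carrying:
  7×13 = 91 → write 3 carry 11
  7×13+11 = 102 → write 6 carry 12
  1×13+12 = 25 → write 1 carry 3
  0×13+3 = 3 → write 3
  6×13 = 78 → write 6 carry 9
  1×13+9 = 22 → write 6 carry 2
  3×13+2 = 41 → write 1 carry 5
  5×13+5 = 70 → write 6 carry 8
  1×13+8 = 21 → write 5 carry 2
  7×13+2 = 93 → write 5 carry 11
  2×13+11 = 37 → write 5 carry 4
  1×13+4 = 17 → write 1 carry 2
  remaining carry: 2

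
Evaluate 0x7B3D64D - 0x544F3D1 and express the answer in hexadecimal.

Subtract column by column in base 16:
  D-1 → C
  4-D → 7 (borrow)
  6-3-1 → 2
  D-F → E (borrow)
  3-4-1 → E (borrow)
  B-4-1 → 6
  7-5 → 2

0x26EE27C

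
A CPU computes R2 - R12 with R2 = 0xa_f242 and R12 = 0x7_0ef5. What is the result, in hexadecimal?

0x3e34d

Subtract column by column in base 16:
  2-5 → d (borrow)
  4-f-1 → 4 (borrow)
  2-e-1 → 3 (borrow)
  f-0-1 → e
  a-7 → 3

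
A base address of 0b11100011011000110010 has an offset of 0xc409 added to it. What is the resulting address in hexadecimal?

0b11100011011000110010 = 0xe3632 in hexadecimal.
Add column by column in base 16, right to left:
  2+9 = b
  3+0 = 3
  6+4 = a
  3+c = f
  e+0 = e

0xefa3b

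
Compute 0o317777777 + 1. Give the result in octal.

The trailing 7 digits are 7 (max in base 8), so adding 1 cascades: they roll to 0 and the next digit up increments.

0o320000000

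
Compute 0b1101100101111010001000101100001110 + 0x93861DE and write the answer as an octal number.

0b1101100101111010001000101100001110 = 0o154572105416 in octal.
0x93861DE = 0o1116060736 in octal.
Add column by column in base 8, right to left:
  6+6 = 4 carry 1
  1+3+1 = 5
  4+7 = 3 carry 1
  5+0+1 = 6
  0+6 = 6
  1+0 = 1
  2+6 = 0 carry 1
  7+1+1 = 1 carry 1
  5+1+1 = 7
  4+1 = 5
  5+0 = 5
  1+0 = 1

0o155710166354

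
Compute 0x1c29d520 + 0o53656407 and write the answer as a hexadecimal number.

0o53656407 = 0xaf5d07 in hexadecimal.
Add column by column in base 16, right to left:
  0+7 = 7
  2+0 = 2
  5+d = 2 carry 1
  d+5+1 = 3 carry 1
  9+f+1 = 9 carry 1
  2+a+1 = d
  c+0 = c
  1+0 = 1

0x1cd93227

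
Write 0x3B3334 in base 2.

0b1110110011001100110100

Expand each hex digit to 4 bits: 3=0011 B=1011 3=0011 3=0011 3=0011 4=0100.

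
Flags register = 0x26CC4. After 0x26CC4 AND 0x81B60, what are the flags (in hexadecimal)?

0x00840

AND each hex digit independently (no carries):
  2&8=0, 6&1=0, C&B=8, C&6=4, 4&0=0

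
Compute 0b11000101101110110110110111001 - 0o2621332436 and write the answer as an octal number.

0o234334233

0b11000101101110110110110111001 = 0o3055666671 in octal.
Subtract column by column in base 8:
  1-6 → 3 (borrow)
  7-3-1 → 3
  6-4 → 2
  6-2 → 4
  6-3 → 3
  6-3 → 3
  5-1 → 4
  5-2 → 3
  0-6 → 2 (borrow)
  3-2-1 → 0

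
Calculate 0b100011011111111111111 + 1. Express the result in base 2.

The trailing 14 digits are 1 (max in base 2), so adding 1 cascades: they roll to 0 and the next digit up increments.

0b100011100000000000000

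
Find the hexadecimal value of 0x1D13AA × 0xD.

0x179FFA2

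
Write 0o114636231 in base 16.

Each octal digit is 3 bits: 1=001 1=001 4=100 6=110 3=011 6=110 2=010 3=011 1=001.
Group the bits into nibbles: 0001 0011 0011 0011 1100 1001 1001 → 1333C99.

0x1333C99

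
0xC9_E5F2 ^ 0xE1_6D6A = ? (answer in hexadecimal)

XOR each hex digit independently (no carries):
  C^E=2, 9^1=8, E^6=8, 5^D=8, F^6=9, 2^A=8

0x288898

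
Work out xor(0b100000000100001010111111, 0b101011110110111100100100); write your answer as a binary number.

0b001011110010110110011011

XOR bit by bit (1 where the bits differ):
  100000000100001010111111
^ 101011110110111100100100
= 001011110010110110011011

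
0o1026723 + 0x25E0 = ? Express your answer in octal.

0x25E0 = 0o22740 in octal.
Add column by column in base 8, right to left:
  3+0 = 3
  2+4 = 6
  7+7 = 6 carry 1
  6+2+1 = 1 carry 1
  2+2+1 = 5
  0+0 = 0
  1+0 = 1

0o1051663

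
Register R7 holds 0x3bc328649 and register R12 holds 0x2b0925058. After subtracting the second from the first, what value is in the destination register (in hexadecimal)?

0x10ba035f1

Subtract column by column in base 16:
  9-8 → 1
  4-5 → f (borrow)
  6-0-1 → 5
  8-5 → 3
  2-2 → 0
  3-9 → a (borrow)
  c-0-1 → b
  b-b → 0
  3-2 → 1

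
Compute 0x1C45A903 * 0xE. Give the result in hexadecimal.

Multiply each base-16 digit by 14, carrying:
  3×14 = 42 → write A carry 2
  0×14+2 = 2 → write 2
  9×14 = 126 → write E carry 7
  A×14+7 = 147 → write 3 carry 9
  5×14+9 = 79 → write F carry 4
  4×14+4 = 60 → write C carry 3
  C×14+3 = 171 → write B carry 10
  1×14+10 = 24 → write 8 carry 1
  remaining carry: 1

0x18BCF3E2A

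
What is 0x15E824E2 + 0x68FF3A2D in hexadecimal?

0x7EE75F0F

Add column by column in base 16, right to left:
  2+D = F
  E+2 = 0 carry 1
  4+A+1 = F
  2+3 = 5
  8+F = 7 carry 1
  E+F+1 = E carry 1
  5+8+1 = E
  1+6 = 7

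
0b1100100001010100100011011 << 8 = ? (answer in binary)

0b110010000101010010001101100000000

Left shift by 8: append 8 zero bits.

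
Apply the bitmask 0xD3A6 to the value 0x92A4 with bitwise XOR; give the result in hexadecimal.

0x4102

XOR each hex digit independently (no carries):
  9^D=4, 2^3=1, A^A=0, 4^6=2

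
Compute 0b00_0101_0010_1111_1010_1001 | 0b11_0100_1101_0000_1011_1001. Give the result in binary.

0b1101011111111110111001

OR bit by bit (1 where either bit is 1):
  0001010010111110101001
| 1101001101000010111001
= 1101011111111110111001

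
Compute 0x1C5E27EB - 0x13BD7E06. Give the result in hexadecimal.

Subtract column by column in base 16:
  B-6 → 5
  E-0 → E
  7-E → 9 (borrow)
  2-7-1 → A (borrow)
  E-D-1 → 0
  5-B → A (borrow)
  C-3-1 → 8
  1-1 → 0

0x8A0A9E5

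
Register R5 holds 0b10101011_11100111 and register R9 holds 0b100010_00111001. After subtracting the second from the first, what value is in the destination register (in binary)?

Subtract column by column in base 2:
  1-1 → 0
  1-0 → 1
  1-0 → 1
  0-1 → 1 (borrow)
  0-1-1 → 0 (borrow)
  1-1-1 → 1 (borrow)
  1-0-1 → 0
  1-0 → 1
  1-0 → 1
  1-1 → 0
  0-0 → 0
  1-0 → 1
  0-0 → 0
  1-1 → 0
  0-0 → 0
  1-0 → 1

0b1000100110101110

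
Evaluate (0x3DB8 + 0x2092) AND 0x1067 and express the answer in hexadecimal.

Add column by column in base 16, right to left:
  8+2 = A
  B+9 = 4 carry 1
  D+0+1 = E
  3+2 = 5
Sum = 0x5E4A; now AND with 0x1067:
  5&1=1, E&0=0, 4&6=4, A&7=2

0x1042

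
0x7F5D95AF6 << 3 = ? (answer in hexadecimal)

0x3FAECAD7B0

3 bits is not a whole number of base-16 digits; in binary: 11111110101110110010101101011110110 << 3 = 11111110101110110010101101011110110000.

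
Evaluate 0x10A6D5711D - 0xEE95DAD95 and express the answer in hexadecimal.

Subtract column by column in base 16:
  D-5 → 8
  1-9 → 8 (borrow)
  1-D-1 → 3 (borrow)
  7-A-1 → C (borrow)
  5-D-1 → 7 (borrow)
  D-5-1 → 7
  6-9 → D (borrow)
  A-E-1 → B (borrow)
  0-E-1 → 1 (borrow)
  1-0-1 → 0

0x1BD77C388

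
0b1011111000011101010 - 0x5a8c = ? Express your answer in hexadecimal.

0x5965e

0b1011111000011101010 = 0x5f0ea in hexadecimal.
Subtract column by column in base 16:
  a-c → e (borrow)
  e-8-1 → 5
  0-a → 6 (borrow)
  f-5-1 → 9
  5-0 → 5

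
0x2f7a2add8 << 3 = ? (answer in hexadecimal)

0x17bd156ec0

3 bits is not a whole number of base-16 digits; in binary: 1011110111101000101010110111011000 << 3 = 1011110111101000101010110111011000000.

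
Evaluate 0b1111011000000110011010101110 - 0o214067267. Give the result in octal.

0b1111011000000110011010101110 = 0o1730063256 in octal.
Subtract column by column in base 8:
  6-7 → 7 (borrow)
  5-6-1 → 6 (borrow)
  2-2-1 → 7 (borrow)
  3-7-1 → 3 (borrow)
  6-6-1 → 7 (borrow)
  0-0-1 → 7 (borrow)
  0-4-1 → 3 (borrow)
  3-1-1 → 1
  7-2 → 5
  1-0 → 1

0o1513773767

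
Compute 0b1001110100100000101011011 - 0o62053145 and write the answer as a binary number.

0b11100011110101011110110

0o62053145 = 0b110010000101011001100101 in binary.
Subtract column by column in base 2:
  1-1 → 0
  1-0 → 1
  0-1 → 1 (borrow)
  1-0-1 → 0
  1-0 → 1
  0-1 → 1 (borrow)
  1-1-1 → 1 (borrow)
  0-0-1 → 1 (borrow)
  1-0-1 → 0
  0-1 → 1 (borrow)
  0-1-1 → 0 (borrow)
  0-0-1 → 1 (borrow)
  0-1-1 → 0 (borrow)
  0-0-1 → 1 (borrow)
  1-1-1 → 1 (borrow)
  0-0-1 → 1 (borrow)
  0-0-1 → 1 (borrow)
  1-0-1 → 0
  0-0 → 0
  1-1 → 0
  1-0 → 1
  1-0 → 1
  0-1 → 1 (borrow)
  0-1-1 → 0 (borrow)
  1-0-1 → 0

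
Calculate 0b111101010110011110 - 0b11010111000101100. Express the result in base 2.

Subtract column by column in base 2:
  0-0 → 0
  1-0 → 1
  1-1 → 0
  1-1 → 0
  1-0 → 1
  0-1 → 1 (borrow)
  0-0-1 → 1 (borrow)
  1-0-1 → 0
  1-0 → 1
  0-1 → 1 (borrow)
  1-1-1 → 1 (borrow)
  0-1-1 → 0 (borrow)
  1-0-1 → 0
  0-1 → 1 (borrow)
  1-0-1 → 0
  1-1 → 0
  1-1 → 0
  1-0 → 1

0b100010011101110010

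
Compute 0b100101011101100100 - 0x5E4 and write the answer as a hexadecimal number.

0b100101011101100100 = 0x25764 in hexadecimal.
Subtract column by column in base 16:
  4-4 → 0
  6-E → 8 (borrow)
  7-5-1 → 1
  5-0 → 5
  2-0 → 2

0x25180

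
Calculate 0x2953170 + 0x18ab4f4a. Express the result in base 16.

0x1b4080ba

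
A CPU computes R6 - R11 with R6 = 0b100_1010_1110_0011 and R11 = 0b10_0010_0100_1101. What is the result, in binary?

0b10100010010110

Subtract column by column in base 2:
  1-1 → 0
  1-0 → 1
  0-1 → 1 (borrow)
  0-1-1 → 0 (borrow)
  0-0-1 → 1 (borrow)
  1-0-1 → 0
  1-1 → 0
  1-0 → 1
  0-0 → 0
  1-1 → 0
  0-0 → 0
  1-0 → 1
  0-0 → 0
  0-1 → 1 (borrow)
  1-0-1 → 0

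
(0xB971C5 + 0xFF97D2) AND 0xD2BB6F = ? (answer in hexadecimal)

0x900907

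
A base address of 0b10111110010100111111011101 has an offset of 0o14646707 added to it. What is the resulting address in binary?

0o14646707 = 0b1100110100110111000111 in binary.
Add column by column in base 2, right to left:
  1+1 = 0 carry 1
  0+1+1 = 0 carry 1
  1+1+1 = 1 carry 1
  1+0+1 = 0 carry 1
  1+0+1 = 0 carry 1
  0+0+1 = 1
  1+1 = 0 carry 1
  1+1+1 = 1 carry 1
  1+1+1 = 1 carry 1
  1+0+1 = 0 carry 1
  1+1+1 = 1 carry 1
  1+1+1 = 1 carry 1
  0+0+1 = 1
  0+0 = 0
  1+1 = 0 carry 1
  0+0+1 = 1
  1+1 = 0 carry 1
  0+1+1 = 0 carry 1
  0+0+1 = 1
  1+0 = 1
  1+1 = 0 carry 1
  1+1+1 = 1 carry 1
  1+0+1 = 0 carry 1
  1+0+1 = 0 carry 1
  0+0+1 = 1
  1+0 = 1

0b11001011001001110110100100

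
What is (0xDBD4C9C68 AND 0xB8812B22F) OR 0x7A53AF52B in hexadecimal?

0xFAD3AF52B

0xDBD4C9C68 AND 0xB8812B22F = 0x988009028.
Then OR with 0x7A53AF52B.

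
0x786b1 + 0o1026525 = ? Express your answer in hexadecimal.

0xbb406

0o1026525 = 0x42d55 in hexadecimal.
Add column by column in base 16, right to left:
  1+5 = 6
  b+5 = 0 carry 1
  6+d+1 = 4 carry 1
  8+2+1 = b
  7+4 = b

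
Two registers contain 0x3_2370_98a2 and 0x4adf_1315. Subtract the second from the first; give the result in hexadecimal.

Subtract column by column in base 16:
  2-5 → d (borrow)
  a-1-1 → 8
  8-3 → 5
  9-1 → 8
  0-f → 1 (borrow)
  7-d-1 → 9 (borrow)
  3-a-1 → 8 (borrow)
  2-4-1 → d (borrow)
  3-0-1 → 2

0x2d891858d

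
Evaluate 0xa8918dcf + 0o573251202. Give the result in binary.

0b10101110011111101110000001010001

0xa8918dcf = 0b10101000100100011000110111001111 in binary.
0o573251202 = 0b101111011010101001010000010 in binary.
Add column by column in base 2, right to left:
  1+0 = 1
  1+1 = 0 carry 1
  1+0+1 = 0 carry 1
  1+0+1 = 0 carry 1
  0+0+1 = 1
  0+0 = 0
  1+0 = 1
  1+1 = 0 carry 1
  1+0+1 = 0 carry 1
  0+1+1 = 0 carry 1
  1+0+1 = 0 carry 1
  1+0+1 = 0 carry 1
  0+1+1 = 0 carry 1
  0+0+1 = 1
  0+1 = 1
  1+0 = 1
  1+1 = 0 carry 1
  0+0+1 = 1
  0+1 = 1
  0+1 = 1
  1+0 = 1
  0+1 = 1
  0+1 = 1
  1+1 = 0 carry 1
  0+1+1 = 0 carry 1
  0+0+1 = 1
  0+1 = 1
  1+0 = 1
  0+0 = 0
  1+0 = 1
  0+0 = 0
  1+0 = 1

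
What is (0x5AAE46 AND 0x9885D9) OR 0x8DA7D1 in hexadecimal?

0x9DA7D1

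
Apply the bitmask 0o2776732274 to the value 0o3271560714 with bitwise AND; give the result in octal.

0o2270520214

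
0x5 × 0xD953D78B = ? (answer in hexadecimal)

0x43EA335B7

Multiply each base-16 digit by 5, carrying:
  B×5 = 55 → write 7 carry 3
  8×5+3 = 43 → write B carry 2
  7×5+2 = 37 → write 5 carry 2
  D×5+2 = 67 → write 3 carry 4
  3×5+4 = 19 → write 3 carry 1
  5×5+1 = 26 → write A carry 1
  9×5+1 = 46 → write E carry 2
  D×5+2 = 67 → write 3 carry 4
  remaining carry: 4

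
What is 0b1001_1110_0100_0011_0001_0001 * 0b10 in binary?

0b1001111001000011000100010

Multiply each base-2 digit by 2, carrying:
  1×2 = 2 → write 0 carry 1
  0×2+1 = 1 → write 1
  0×2 = 0 → write 0
  0×2 = 0 → write 0
  1×2 = 2 → write 0 carry 1
  0×2+1 = 1 → write 1
  0×2 = 0 → write 0
  0×2 = 0 → write 0
  1×2 = 2 → write 0 carry 1
  1×2+1 = 3 → write 1 carry 1
  0×2+1 = 1 → write 1
  0×2 = 0 → write 0
  0×2 = 0 → write 0
  0×2 = 0 → write 0
  1×2 = 2 → write 0 carry 1
  0×2+1 = 1 → write 1
  0×2 = 0 → write 0
  1×2 = 2 → write 0 carry 1
  1×2+1 = 3 → write 1 carry 1
  1×2+1 = 3 → write 1 carry 1
  1×2+1 = 3 → write 1 carry 1
  0×2+1 = 1 → write 1
  0×2 = 0 → write 0
  1×2 = 2 → write 0 carry 1
  remaining carry: 1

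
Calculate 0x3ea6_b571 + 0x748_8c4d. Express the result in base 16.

Add column by column in base 16, right to left:
  1+d = e
  7+4 = b
  5+c = 1 carry 1
  b+8+1 = 4 carry 1
  6+8+1 = f
  a+4 = e
  e+7 = 5 carry 1
  3+0+1 = 4

0x45ef41be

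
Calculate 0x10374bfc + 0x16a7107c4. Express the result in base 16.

Add column by column in base 16, right to left:
  c+4 = 0 carry 1
  f+c+1 = c carry 1
  b+7+1 = 3 carry 1
  4+0+1 = 5
  7+1 = 8
  3+7 = a
  0+a = a
  1+6 = 7
  0+1 = 1

0x17aa853c0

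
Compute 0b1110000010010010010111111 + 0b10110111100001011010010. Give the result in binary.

0b10000111001110011110010001

Add column by column in base 2, right to left:
  1+0 = 1
  1+1 = 0 carry 1
  1+0+1 = 0 carry 1
  1+0+1 = 0 carry 1
  1+1+1 = 1 carry 1
  1+0+1 = 0 carry 1
  0+1+1 = 0 carry 1
  1+1+1 = 1 carry 1
  0+0+1 = 1
  0+1 = 1
  1+0 = 1
  0+0 = 0
  0+0 = 0
  1+0 = 1
  0+1 = 1
  0+1 = 1
  1+1 = 0 carry 1
  0+1+1 = 0 carry 1
  0+0+1 = 1
  0+1 = 1
  0+1 = 1
  0+0 = 0
  1+1 = 0 carry 1
  1+0+1 = 0 carry 1
  1+0+1 = 0 carry 1
  final carry 1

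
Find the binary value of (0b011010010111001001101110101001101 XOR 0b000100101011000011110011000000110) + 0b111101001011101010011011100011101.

First 0b011010010111001001101110101001101 XOR 0b000100101011000011110011000000110 = 0b011110111100001010011101101001011.
Add column by column in base 2, right to left:
  1+1 = 0 carry 1
  1+0+1 = 0 carry 1
  0+1+1 = 0 carry 1
  1+1+1 = 1 carry 1
  0+1+1 = 0 carry 1
  0+0+1 = 1
  1+0 = 1
  0+0 = 0
  1+1 = 0 carry 1
  1+1+1 = 1 carry 1
  0+1+1 = 0 carry 1
  1+0+1 = 0 carry 1
  1+1+1 = 1 carry 1
  1+1+1 = 1 carry 1
  0+0+1 = 1
  0+0 = 0
  1+1 = 0 carry 1
  0+0+1 = 1
  1+1 = 0 carry 1
  0+0+1 = 1
  0+1 = 1
  0+1 = 1
  0+1 = 1
  1+0 = 1
  1+1 = 0 carry 1
  1+0+1 = 0 carry 1
  1+0+1 = 0 carry 1
  0+1+1 = 0 carry 1
  1+0+1 = 0 carry 1
  1+1+1 = 1 carry 1
  1+1+1 = 1 carry 1
  1+1+1 = 1 carry 1
  0+1+1 = 0 carry 1
  final carry 1

0b1011100000111110100111001001101000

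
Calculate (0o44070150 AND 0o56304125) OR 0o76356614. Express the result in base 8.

0o44070150 AND 0o56304125 = 0o44000100.
Then OR with 0o76356614.

0o76356714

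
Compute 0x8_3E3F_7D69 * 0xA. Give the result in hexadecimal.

0x526E7AE61A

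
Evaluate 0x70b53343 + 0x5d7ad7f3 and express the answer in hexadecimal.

Add column by column in base 16, right to left:
  3+3 = 6
  4+f = 3 carry 1
  3+7+1 = b
  3+d = 0 carry 1
  5+a+1 = 0 carry 1
  b+7+1 = 3 carry 1
  0+d+1 = e
  7+5 = c

0xce300b36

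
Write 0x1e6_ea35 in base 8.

0o171565065

Expand each hex digit to 4 bits: 1=0001 e=1110 6=0110 e=1110 a=1010 3=0011 5=0101.
Group the bits in threes: 001 111 001 101 110 101 000 110 101 → 171565065.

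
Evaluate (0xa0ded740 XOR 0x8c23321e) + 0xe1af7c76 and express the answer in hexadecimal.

First 0xa0ded740 XOR 0x8c23321e = 0x2cfde55e.
Add column by column in base 16, right to left:
  e+6 = 4 carry 1
  5+7+1 = d
  5+c = 1 carry 1
  e+7+1 = 6 carry 1
  d+f+1 = d carry 1
  f+a+1 = a carry 1
  c+1+1 = e
  2+e = 0 carry 1
  final carry 1

0x10ead61d4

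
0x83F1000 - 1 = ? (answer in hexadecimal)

The trailing 3 digits are 0, so subtracting 1 borrows through: they become F and the next digit up decrements.

0x83F0FFF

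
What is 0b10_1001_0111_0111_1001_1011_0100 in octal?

Group the bits in threes: 010 100 101 110 111 100 110 110 100 → 245674664.

0o245674664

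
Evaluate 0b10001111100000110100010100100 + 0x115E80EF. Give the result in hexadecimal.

0x234EE993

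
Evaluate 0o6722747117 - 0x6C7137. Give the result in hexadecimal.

0o6722747117 = 0x374BCE4F in hexadecimal.
Subtract column by column in base 16:
  F-7 → 8
  4-3 → 1
  E-1 → D
  C-7 → 5
  B-C → F (borrow)
  4-6-1 → D (borrow)
  7-0-1 → 6
  3-0 → 3

0x36DF5D18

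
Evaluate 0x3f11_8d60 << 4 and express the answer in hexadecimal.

0x3f118d600

Shifting left by 4 bits = 1 hex digit: append 1 zero.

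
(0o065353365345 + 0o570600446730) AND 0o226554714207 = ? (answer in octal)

0o206154014205

Add column by column in base 8, right to left:
  5+0 = 5
  4+3 = 7
  3+7 = 2 carry 1
  5+6+1 = 4 carry 1
  6+4+1 = 3 carry 1
  3+4+1 = 0 carry 1
  3+0+1 = 4
  5+0 = 5
  3+6 = 1 carry 1
  5+0+1 = 6
  6+7 = 5 carry 1
  0+5+1 = 6
Sum = 0o656154034275; now AND with 0o226554714207:
  6&2=2, 5&2=0, 6&6=6, 1&5=1, 5&5=5, 4&4=4, 0&7=0, 3&1=1, 4&4=4, 2&2=2, 7&0=0, 5&7=5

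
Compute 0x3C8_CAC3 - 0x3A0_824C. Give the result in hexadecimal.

Subtract column by column in base 16:
  3-C → 7 (borrow)
  C-4-1 → 7
  A-2 → 8
  C-8 → 4
  8-0 → 8
  C-A → 2
  3-3 → 0

0x284877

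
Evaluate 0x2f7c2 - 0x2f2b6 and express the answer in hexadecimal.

Subtract column by column in base 16:
  2-6 → c (borrow)
  c-b-1 → 0
  7-2 → 5
  f-f → 0
  2-2 → 0

0x50c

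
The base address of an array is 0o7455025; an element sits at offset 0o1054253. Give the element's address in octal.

Add column by column in base 8, right to left:
  5+3 = 0 carry 1
  2+5+1 = 0 carry 1
  0+2+1 = 3
  5+4 = 1 carry 1
  5+5+1 = 3 carry 1
  4+0+1 = 5
  7+1 = 0 carry 1
  final carry 1

0o10531300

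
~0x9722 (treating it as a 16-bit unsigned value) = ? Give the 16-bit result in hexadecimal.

Each hex digit d becomes F−d:
  9→6, 7→8, 2→D, 2→D

0x68DD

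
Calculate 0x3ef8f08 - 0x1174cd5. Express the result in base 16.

0x2d84233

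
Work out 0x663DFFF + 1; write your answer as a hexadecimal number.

The trailing 3 digits are F (max in base 16), so adding 1 cascades: they roll to 0 and the next digit up increments.

0x663E000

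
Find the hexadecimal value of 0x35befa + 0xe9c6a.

Add column by column in base 16, right to left:
  a+a = 4 carry 1
  f+6+1 = 6 carry 1
  e+c+1 = b carry 1
  b+9+1 = 5 carry 1
  5+e+1 = 4 carry 1
  3+0+1 = 4

0x445b64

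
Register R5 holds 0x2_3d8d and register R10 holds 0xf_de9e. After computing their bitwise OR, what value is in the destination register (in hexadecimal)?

OR each hex digit independently (no carries):
  2|f=f, 3|d=f, d|e=f, 8|9=9, d|e=f

0xfff9f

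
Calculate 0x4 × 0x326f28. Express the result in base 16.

Multiply each base-16 digit by 4, carrying:
  8×4 = 32 → write 0 carry 2
  2×4+2 = 10 → write a
  f×4 = 60 → write c carry 3
  6×4+3 = 27 → write b carry 1
  2×4+1 = 9 → write 9
  3×4 = 12 → write c

0xc9bca0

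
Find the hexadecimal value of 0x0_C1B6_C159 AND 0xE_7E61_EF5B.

AND each hex digit independently (no carries):
  0&E=0, C&7=4, 1&E=0, B&6=2, 6&1=0, C&E=C, 1&F=1, 5&5=5, 9&B=9

0x04020C159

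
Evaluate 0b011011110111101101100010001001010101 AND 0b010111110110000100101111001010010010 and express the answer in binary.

AND bit by bit (1 only where both bits are 1):
  011011110111101101100010001001010101
& 010111110110000100101111001010010010
= 010011110110000100100010001000010000

0b010011110110000100100010001000010000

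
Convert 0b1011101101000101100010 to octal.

Group the bits in threes: 001 011 101 101 000 101 100 010 → 13550542.

0o13550542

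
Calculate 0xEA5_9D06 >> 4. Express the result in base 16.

0xEA59D0

Shifting right by 4 bits = 1 hex digit: drop the last 1.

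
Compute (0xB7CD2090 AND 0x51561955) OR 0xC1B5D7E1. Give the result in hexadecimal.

0xB7CD2090 AND 0x51561955 = 0x11440010.
Then OR with 0xC1B5D7E1.

0xD1F5D7F1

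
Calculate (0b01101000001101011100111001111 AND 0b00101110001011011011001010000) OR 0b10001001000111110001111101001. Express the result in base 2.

0b01101000001101011100111001111 AND 0b00101110001011011011001010000 = 0b00101000001001011000001000000.
Then OR with 0b10001001000111110001111101001.

0b10101001001111111001111101001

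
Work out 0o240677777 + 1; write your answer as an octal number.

The trailing 5 digits are 7 (max in base 8), so adding 1 cascades: they roll to 0 and the next digit up increments.

0o240700000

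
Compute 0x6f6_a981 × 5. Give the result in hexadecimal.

0x22d14f85

Multiply each base-16 digit by 5, carrying:
  1×5 = 5 → write 5
  8×5 = 40 → write 8 carry 2
  9×5+2 = 47 → write f carry 2
  a×5+2 = 52 → write 4 carry 3
  6×5+3 = 33 → write 1 carry 2
  f×5+2 = 77 → write d carry 4
  6×5+4 = 34 → write 2 carry 2
  remaining carry: 2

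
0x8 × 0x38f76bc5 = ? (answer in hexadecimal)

Multiply each base-16 digit by 8, carrying:
  5×8 = 40 → write 8 carry 2
  c×8+2 = 98 → write 2 carry 6
  b×8+6 = 94 → write e carry 5
  6×8+5 = 53 → write 5 carry 3
  7×8+3 = 59 → write b carry 3
  f×8+3 = 123 → write b carry 7
  8×8+7 = 71 → write 7 carry 4
  3×8+4 = 28 → write c carry 1
  remaining carry: 1

0x1c7bb5e28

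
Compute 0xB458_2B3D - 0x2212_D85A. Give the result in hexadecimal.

0x924552E3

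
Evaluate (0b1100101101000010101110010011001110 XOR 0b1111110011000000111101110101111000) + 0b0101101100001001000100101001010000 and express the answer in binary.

First 0b1100101101000010101110010011001110 XOR 0b1111110011000000111101110101111000 = 0b0011011110000010010011100110110110.
Add column by column in base 2, right to left:
  0+0 = 0
  1+0 = 1
  1+0 = 1
  0+0 = 0
  1+1 = 0 carry 1
  1+0+1 = 0 carry 1
  0+1+1 = 0 carry 1
  1+0+1 = 0 carry 1
  1+0+1 = 0 carry 1
  0+1+1 = 0 carry 1
  0+0+1 = 1
  1+1 = 0 carry 1
  1+0+1 = 0 carry 1
  1+0+1 = 0 carry 1
  0+1+1 = 0 carry 1
  0+0+1 = 1
  1+0 = 1
  0+0 = 0
  0+1 = 1
  1+0 = 1
  0+0 = 0
  0+1 = 1
  0+0 = 0
  0+0 = 0
  0+0 = 0
  1+0 = 1
  1+1 = 0 carry 1
  1+1+1 = 1 carry 1
  1+0+1 = 0 carry 1
  0+1+1 = 0 carry 1
  1+1+1 = 1 carry 1
  1+0+1 = 0 carry 1
  0+1+1 = 0 carry 1
  final carry 1

0b1001001010001011011000010000000110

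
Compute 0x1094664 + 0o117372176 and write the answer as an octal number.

0o221635342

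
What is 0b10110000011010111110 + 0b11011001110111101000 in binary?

Add column by column in base 2, right to left:
  0+0 = 0
  1+0 = 1
  1+0 = 1
  1+1 = 0 carry 1
  1+0+1 = 0 carry 1
  1+1+1 = 1 carry 1
  0+1+1 = 0 carry 1
  1+1+1 = 1 carry 1
  0+1+1 = 0 carry 1
  1+0+1 = 0 carry 1
  1+1+1 = 1 carry 1
  0+1+1 = 0 carry 1
  0+1+1 = 0 carry 1
  0+0+1 = 1
  0+0 = 0
  0+1 = 1
  1+1 = 0 carry 1
  1+0+1 = 0 carry 1
  0+1+1 = 0 carry 1
  1+1+1 = 1 carry 1
  final carry 1

0b110001010010010100110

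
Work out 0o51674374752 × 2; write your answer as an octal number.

Multiply each base-8 digit by 2, carrying:
  2×2 = 4 → write 4
  5×2 = 10 → write 2 carry 1
  7×2+1 = 15 → write 7 carry 1
  4×2+1 = 9 → write 1 carry 1
  7×2+1 = 15 → write 7 carry 1
  3×2+1 = 7 → write 7
  4×2 = 8 → write 0 carry 1
  7×2+1 = 15 → write 7 carry 1
  6×2+1 = 13 → write 5 carry 1
  1×2+1 = 3 → write 3
  5×2 = 10 → write 2 carry 1
  remaining carry: 1

0o123570771724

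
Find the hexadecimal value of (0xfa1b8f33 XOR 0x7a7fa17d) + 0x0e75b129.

First 0xfa1b8f33 XOR 0x7a7fa17d = 0x80642e4e.
Add column by column in base 16, right to left:
  e+9 = 7 carry 1
  4+2+1 = 7
  e+1 = f
  2+b = d
  4+5 = 9
  6+7 = d
  0+e = e
  8+0 = 8

0x8ed9df77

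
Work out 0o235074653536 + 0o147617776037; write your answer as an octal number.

Add column by column in base 8, right to left:
  6+7 = 5 carry 1
  3+3+1 = 7
  5+0 = 5
  3+6 = 1 carry 1
  5+7+1 = 5 carry 1
  6+7+1 = 6 carry 1
  4+7+1 = 4 carry 1
  7+1+1 = 1 carry 1
  0+6+1 = 7
  5+7 = 4 carry 1
  3+4+1 = 0 carry 1
  2+1+1 = 4

0o404714651575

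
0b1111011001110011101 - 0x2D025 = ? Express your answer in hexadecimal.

0b1111011001110011101 = 0x7B39D in hexadecimal.
Subtract column by column in base 16:
  D-5 → 8
  9-2 → 7
  3-0 → 3
  B-D → E (borrow)
  7-2-1 → 4

0x4E378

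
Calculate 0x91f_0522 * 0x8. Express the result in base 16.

Multiply each base-16 digit by 8, carrying:
  2×8 = 16 → write 0 carry 1
  2×8+1 = 17 → write 1 carry 1
  5×8+1 = 41 → write 9 carry 2
  0×8+2 = 2 → write 2
  f×8 = 120 → write 8 carry 7
  1×8+7 = 15 → write f
  9×8 = 72 → write 8 carry 4
  remaining carry: 4

0x48f82910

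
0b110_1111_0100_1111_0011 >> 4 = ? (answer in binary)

0b110111101001111

Right shift by 4: drop the 4 least-significant bits.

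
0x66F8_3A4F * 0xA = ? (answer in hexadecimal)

0x405B24716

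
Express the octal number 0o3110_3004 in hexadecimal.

Each octal digit is 3 bits: 3=011 1=001 1=001 0=000 3=011 0=000 0=000 4=100.
Group the bits into nibbles: 0110 0100 1000 0110 0000 0100 → 648604.

0x648604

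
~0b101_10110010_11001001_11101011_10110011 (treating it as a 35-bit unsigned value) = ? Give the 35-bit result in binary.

Invert each bit: 10110110010110010011110101110110011 → 01001001101001101100001010001001100.

0b01001001101001101100001010001001100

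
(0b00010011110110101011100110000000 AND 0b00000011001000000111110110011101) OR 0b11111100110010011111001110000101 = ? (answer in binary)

0b11111111110010011111101110000101

0b00010011110110101011100110000000 AND 0b00000011001000000111110110011101 = 0b00000011000000000011100110000000.
Then OR with 0b11111100110010011111001110000101.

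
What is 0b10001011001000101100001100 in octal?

0o213105414

Group the bits in threes: 010 001 011 001 000 101 100 001 100 → 213105414.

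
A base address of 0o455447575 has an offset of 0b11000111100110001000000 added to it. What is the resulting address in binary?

0b101000110100001101110111101

0o455447575 = 0b100101101100100111101111101 in binary.
Add column by column in base 2, right to left:
  1+0 = 1
  0+0 = 0
  1+0 = 1
  1+0 = 1
  1+0 = 1
  1+0 = 1
  1+1 = 0 carry 1
  0+0+1 = 1
  1+0 = 1
  1+0 = 1
  1+1 = 0 carry 1
  1+1+1 = 1 carry 1
  0+0+1 = 1
  0+0 = 0
  1+1 = 0 carry 1
  0+1+1 = 0 carry 1
  0+1+1 = 0 carry 1
  1+1+1 = 1 carry 1
  1+0+1 = 0 carry 1
  0+0+1 = 1
  1+0 = 1
  1+1 = 0 carry 1
  0+1+1 = 0 carry 1
  1+0+1 = 0 carry 1
  0+0+1 = 1
  0+0 = 0
  1+0 = 1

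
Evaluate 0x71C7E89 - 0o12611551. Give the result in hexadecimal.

0x6F16B20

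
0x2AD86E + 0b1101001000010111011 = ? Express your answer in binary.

0b1100010110100100101001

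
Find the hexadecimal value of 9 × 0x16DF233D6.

0xCDD83D286

Multiply each base-16 digit by 9, carrying:
  6×9 = 54 → write 6 carry 3
  D×9+3 = 120 → write 8 carry 7
  3×9+7 = 34 → write 2 carry 2
  3×9+2 = 29 → write D carry 1
  2×9+1 = 19 → write 3 carry 1
  F×9+1 = 136 → write 8 carry 8
  D×9+8 = 125 → write D carry 7
  6×9+7 = 61 → write D carry 3
  1×9+3 = 12 → write C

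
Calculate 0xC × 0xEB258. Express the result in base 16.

Multiply each base-16 digit by 12, carrying:
  8×12 = 96 → write 0 carry 6
  5×12+6 = 66 → write 2 carry 4
  2×12+4 = 28 → write C carry 1
  B×12+1 = 133 → write 5 carry 8
  E×12+8 = 176 → write 0 carry 11
  remaining carry: B

0xB05C20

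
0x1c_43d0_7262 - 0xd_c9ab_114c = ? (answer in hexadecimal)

0xe7a256116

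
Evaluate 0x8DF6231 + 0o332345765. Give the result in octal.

0o1422227046

0x8DF6231 = 0o1067661061 in octal.
Add column by column in base 8, right to left:
  1+5 = 6
  6+6 = 4 carry 1
  0+7+1 = 0 carry 1
  1+5+1 = 7
  6+4 = 2 carry 1
  6+3+1 = 2 carry 1
  7+2+1 = 2 carry 1
  6+3+1 = 2 carry 1
  0+3+1 = 4
  1+0 = 1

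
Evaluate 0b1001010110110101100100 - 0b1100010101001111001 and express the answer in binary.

0b111110100001011101011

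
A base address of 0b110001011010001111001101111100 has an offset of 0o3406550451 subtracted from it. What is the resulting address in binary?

0b10101010011100010001001010011

0o3406550451 = 0b11100000110101101000100101001 in binary.
Subtract column by column in base 2:
  0-1 → 1 (borrow)
  0-0-1 → 1 (borrow)
  1-0-1 → 0
  1-1 → 0
  1-0 → 1
  1-1 → 0
  1-0 → 1
  0-0 → 0
  1-1 → 0
  1-0 → 1
  0-0 → 0
  0-0 → 0
  1-1 → 0
  1-0 → 1
  1-1 → 0
  1-1 → 0
  0-0 → 0
  0-1 → 1 (borrow)
  0-0-1 → 1 (borrow)
  1-1-1 → 1 (borrow)
  0-1-1 → 0 (borrow)
  1-0-1 → 0
  1-0 → 1
  0-0 → 0
  1-0 → 1
  0-0 → 0
  0-1 → 1 (borrow)
  0-1-1 → 0 (borrow)
  1-1-1 → 1 (borrow)
  1-0-1 → 0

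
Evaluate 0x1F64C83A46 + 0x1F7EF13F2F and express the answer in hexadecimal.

Add column by column in base 16, right to left:
  6+F = 5 carry 1
  4+2+1 = 7
  A+F = 9 carry 1
  3+3+1 = 7
  8+1 = 9
  C+F = B carry 1
  4+E+1 = 3 carry 1
  6+7+1 = E
  F+F = E carry 1
  1+1+1 = 3

0x3EE3B97975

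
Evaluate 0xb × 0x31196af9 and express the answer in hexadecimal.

Multiply each base-16 digit by 11, carrying:
  9×11 = 99 → write 3 carry 6
  f×11+6 = 171 → write b carry 10
  a×11+10 = 120 → write 8 carry 7
  6×11+7 = 73 → write 9 carry 4
  9×11+4 = 103 → write 7 carry 6
  1×11+6 = 17 → write 1 carry 1
  1×11+1 = 12 → write c
  3×11 = 33 → write 1 carry 2
  remaining carry: 2

0x21c1798b3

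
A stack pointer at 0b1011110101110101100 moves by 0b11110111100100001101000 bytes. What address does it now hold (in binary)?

Add column by column in base 2, right to left:
  0+0 = 0
  0+0 = 0
  1+0 = 1
  1+1 = 0 carry 1
  0+0+1 = 1
  1+1 = 0 carry 1
  0+1+1 = 0 carry 1
  1+0+1 = 0 carry 1
  1+0+1 = 0 carry 1
  1+0+1 = 0 carry 1
  0+0+1 = 1
  1+1 = 0 carry 1
  0+0+1 = 1
  1+0 = 1
  1+1 = 0 carry 1
  1+1+1 = 1 carry 1
  1+1+1 = 1 carry 1
  0+1+1 = 0 carry 1
  1+0+1 = 0 carry 1
  0+1+1 = 0 carry 1
  0+1+1 = 0 carry 1
  0+1+1 = 0 carry 1
  0+1+1 = 0 carry 1
  final carry 1

0b100000011011010000010100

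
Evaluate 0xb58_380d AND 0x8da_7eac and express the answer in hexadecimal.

0x858380c

AND each hex digit independently (no carries):
  b&8=8, 5&d=5, 8&a=8, 3&7=3, 8&e=8, 0&a=0, d&c=c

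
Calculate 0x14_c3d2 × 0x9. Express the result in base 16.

0xbae262

Multiply each base-16 digit by 9, carrying:
  2×9 = 18 → write 2 carry 1
  d×9+1 = 118 → write 6 carry 7
  3×9+7 = 34 → write 2 carry 2
  c×9+2 = 110 → write e carry 6
  4×9+6 = 42 → write a carry 2
  1×9+2 = 11 → write b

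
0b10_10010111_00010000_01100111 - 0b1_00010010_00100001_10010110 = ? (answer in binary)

Subtract column by column in base 2:
  1-0 → 1
  1-1 → 0
  1-1 → 0
  0-0 → 0
  0-1 → 1 (borrow)
  1-0-1 → 0
  1-0 → 1
  0-1 → 1 (borrow)
  0-1-1 → 0 (borrow)
  0-0-1 → 1 (borrow)
  0-0-1 → 1 (borrow)
  0-0-1 → 1 (borrow)
  1-0-1 → 0
  0-1 → 1 (borrow)
  0-0-1 → 1 (borrow)
  0-0-1 → 1 (borrow)
  1-0-1 → 0
  1-1 → 0
  1-0 → 1
  0-0 → 0
  1-1 → 0
  0-0 → 0
  0-0 → 0
  1-0 → 1
  0-1 → 1 (borrow)
  1-0-1 → 0

0b1100001001110111011010001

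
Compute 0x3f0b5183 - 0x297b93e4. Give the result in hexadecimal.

Subtract column by column in base 16:
  3-4 → f (borrow)
  8-e-1 → 9 (borrow)
  1-3-1 → d (borrow)
  5-9-1 → b (borrow)
  b-b-1 → f (borrow)
  0-7-1 → 8 (borrow)
  f-9-1 → 5
  3-2 → 1

0x158fbd9f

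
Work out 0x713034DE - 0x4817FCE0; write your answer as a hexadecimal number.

Subtract column by column in base 16:
  E-0 → E
  D-E → F (borrow)
  4-C-1 → 7 (borrow)
  3-F-1 → 3 (borrow)
  0-7-1 → 8 (borrow)
  3-1-1 → 1
  1-8 → 9 (borrow)
  7-4-1 → 2

0x291837FE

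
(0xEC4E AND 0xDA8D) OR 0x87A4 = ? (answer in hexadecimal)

0xCFAC

0xEC4E AND 0xDA8D = 0xC80C.
Then OR with 0x87A4.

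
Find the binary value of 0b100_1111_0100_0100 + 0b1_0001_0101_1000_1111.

0b10110010011010011

Add column by column in base 2, right to left:
  0+1 = 1
  0+1 = 1
  1+1 = 0 carry 1
  0+1+1 = 0 carry 1
  0+0+1 = 1
  0+0 = 0
  1+0 = 1
  0+1 = 1
  1+1 = 0 carry 1
  1+0+1 = 0 carry 1
  1+1+1 = 1 carry 1
  1+0+1 = 0 carry 1
  0+1+1 = 0 carry 1
  0+0+1 = 1
  1+0 = 1
  0+0 = 0
  0+1 = 1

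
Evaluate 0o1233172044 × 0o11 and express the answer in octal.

0o13565112504

Multiply each base-8 digit by 9, carrying:
  4×9 = 36 → write 4 carry 4
  4×9+4 = 40 → write 0 carry 5
  0×9+5 = 5 → write 5
  2×9 = 18 → write 2 carry 2
  7×9+2 = 65 → write 1 carry 8
  1×9+8 = 17 → write 1 carry 2
  3×9+2 = 29 → write 5 carry 3
  3×9+3 = 30 → write 6 carry 3
  2×9+3 = 21 → write 5 carry 2
  1×9+2 = 11 → write 3 carry 1
  remaining carry: 1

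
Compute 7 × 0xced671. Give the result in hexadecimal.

Multiply each base-16 digit by 7, carrying:
  1×7 = 7 → write 7
  7×7 = 49 → write 1 carry 3
  6×7+3 = 45 → write d carry 2
  d×7+2 = 93 → write d carry 5
  e×7+5 = 103 → write 7 carry 6
  c×7+6 = 90 → write a carry 5
  remaining carry: 5

0x5a7dd17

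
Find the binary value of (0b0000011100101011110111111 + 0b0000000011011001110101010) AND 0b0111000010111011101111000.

0b1101101000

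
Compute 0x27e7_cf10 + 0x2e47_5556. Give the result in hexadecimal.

0x562f2466

Add column by column in base 16, right to left:
  0+6 = 6
  1+5 = 6
  f+5 = 4 carry 1
  c+5+1 = 2 carry 1
  7+7+1 = f
  e+4 = 2 carry 1
  7+e+1 = 6 carry 1
  2+2+1 = 5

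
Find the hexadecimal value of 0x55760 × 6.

0x200C40

Multiply each base-16 digit by 6, carrying:
  0×6 = 0 → write 0
  6×6 = 36 → write 4 carry 2
  7×6+2 = 44 → write C carry 2
  5×6+2 = 32 → write 0 carry 2
  5×6+2 = 32 → write 0 carry 2
  remaining carry: 2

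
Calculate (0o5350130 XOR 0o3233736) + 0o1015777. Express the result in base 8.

0o7201605

First 0o5350130 XOR 0o3233736 = 0o6163606.
Add column by column in base 8, right to left:
  6+7 = 5 carry 1
  0+7+1 = 0 carry 1
  6+7+1 = 6 carry 1
  3+5+1 = 1 carry 1
  6+1+1 = 0 carry 1
  1+0+1 = 2
  6+1 = 7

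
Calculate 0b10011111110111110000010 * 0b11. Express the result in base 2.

0b111011111100111010000110

Multiply each base-2 digit by 3, carrying:
  0×3 = 0 → write 0
  1×3 = 3 → write 1 carry 1
  0×3+1 = 1 → write 1
  0×3 = 0 → write 0
  0×3 = 0 → write 0
  0×3 = 0 → write 0
  0×3 = 0 → write 0
  1×3 = 3 → write 1 carry 1
  1×3+1 = 4 → write 0 carry 2
  1×3+2 = 5 → write 1 carry 2
  1×3+2 = 5 → write 1 carry 2
  1×3+2 = 5 → write 1 carry 2
  0×3+2 = 2 → write 0 carry 1
  1×3+1 = 4 → write 0 carry 2
  1×3+2 = 5 → write 1 carry 2
  1×3+2 = 5 → write 1 carry 2
  1×3+2 = 5 → write 1 carry 2
  1×3+2 = 5 → write 1 carry 2
  1×3+2 = 5 → write 1 carry 2
  1×3+2 = 5 → write 1 carry 2
  0×3+2 = 2 → write 0 carry 1
  0×3+1 = 1 → write 1
  1×3 = 3 → write 1 carry 1
  remaining carry: 1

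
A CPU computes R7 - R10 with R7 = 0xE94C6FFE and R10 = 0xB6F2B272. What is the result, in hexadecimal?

0x3259BD8C

Subtract column by column in base 16:
  E-2 → C
  F-7 → 8
  F-2 → D
  6-B → B (borrow)
  C-2-1 → 9
  4-F → 5 (borrow)
  9-6-1 → 2
  E-B → 3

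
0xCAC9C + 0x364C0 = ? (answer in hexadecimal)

Add column by column in base 16, right to left:
  C+0 = C
  9+C = 5 carry 1
  C+4+1 = 1 carry 1
  A+6+1 = 1 carry 1
  C+3+1 = 0 carry 1
  final carry 1

0x10115C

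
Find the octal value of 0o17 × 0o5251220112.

Multiply each base-8 digit by 15, carrying:
  2×15 = 30 → write 6 carry 3
  1×15+3 = 18 → write 2 carry 2
  1×15+2 = 17 → write 1 carry 2
  0×15+2 = 2 → write 2
  2×15 = 30 → write 6 carry 3
  2×15+3 = 33 → write 1 carry 4
  1×15+4 = 19 → write 3 carry 2
  5×15+2 = 77 → write 5 carry 9
  2×15+9 = 39 → write 7 carry 4
  5×15+4 = 79 → write 7 carry 9
  remaining carry: 11

0o117753162126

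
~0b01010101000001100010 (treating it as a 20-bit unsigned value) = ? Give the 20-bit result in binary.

0b10101010111110011101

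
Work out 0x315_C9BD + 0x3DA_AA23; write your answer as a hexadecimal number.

Add column by column in base 16, right to left:
  D+3 = 0 carry 1
  B+2+1 = E
  9+A = 3 carry 1
  C+A+1 = 7 carry 1
  5+A+1 = 0 carry 1
  1+D+1 = F
  3+3 = 6

0x6F073E0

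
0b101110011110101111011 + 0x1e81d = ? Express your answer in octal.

0o6222630

0b101110011110101111011 = 0o5636573 in octal.
0x1e81d = 0o364035 in octal.
Add column by column in base 8, right to left:
  3+5 = 0 carry 1
  7+3+1 = 3 carry 1
  5+0+1 = 6
  6+4 = 2 carry 1
  3+6+1 = 2 carry 1
  6+3+1 = 2 carry 1
  5+0+1 = 6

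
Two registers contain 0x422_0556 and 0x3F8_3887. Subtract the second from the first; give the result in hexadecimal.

0x29CCCF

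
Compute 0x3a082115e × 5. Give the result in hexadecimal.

0x12228a56d6

Multiply each base-16 digit by 5, carrying:
  e×5 = 70 → write 6 carry 4
  5×5+4 = 29 → write d carry 1
  1×5+1 = 6 → write 6
  1×5 = 5 → write 5
  2×5 = 10 → write a
  8×5 = 40 → write 8 carry 2
  0×5+2 = 2 → write 2
  a×5 = 50 → write 2 carry 3
  3×5+3 = 18 → write 2 carry 1
  remaining carry: 1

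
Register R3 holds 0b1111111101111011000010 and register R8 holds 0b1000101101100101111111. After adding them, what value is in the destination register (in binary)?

Add column by column in base 2, right to left:
  0+1 = 1
  1+1 = 0 carry 1
  0+1+1 = 0 carry 1
  0+1+1 = 0 carry 1
  0+1+1 = 0 carry 1
  0+1+1 = 0 carry 1
  1+1+1 = 1 carry 1
  1+0+1 = 0 carry 1
  0+1+1 = 0 carry 1
  1+0+1 = 0 carry 1
  1+0+1 = 0 carry 1
  1+1+1 = 1 carry 1
  1+1+1 = 1 carry 1
  0+0+1 = 1
  1+1 = 0 carry 1
  1+1+1 = 1 carry 1
  1+0+1 = 0 carry 1
  1+1+1 = 1 carry 1
  1+0+1 = 0 carry 1
  1+0+1 = 0 carry 1
  1+0+1 = 0 carry 1
  1+1+1 = 1 carry 1
  final carry 1

0b11000101011100001000001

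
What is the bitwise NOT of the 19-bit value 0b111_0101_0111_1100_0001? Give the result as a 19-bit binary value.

0b0001010100000111110

Invert each bit: 1110101011111000001 → 0001010100000111110.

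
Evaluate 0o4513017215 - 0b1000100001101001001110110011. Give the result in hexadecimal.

0x1CA58ADA

0o4513017215 = 0x252C1E8D in hexadecimal.
0b1000100001101001001110110011 = 0x88693B3 in hexadecimal.
Subtract column by column in base 16:
  D-3 → A
  8-B → D (borrow)
  E-3-1 → A
  1-9 → 8 (borrow)
  C-6-1 → 5
  2-8 → A (borrow)
  5-8-1 → C (borrow)
  2-0-1 → 1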